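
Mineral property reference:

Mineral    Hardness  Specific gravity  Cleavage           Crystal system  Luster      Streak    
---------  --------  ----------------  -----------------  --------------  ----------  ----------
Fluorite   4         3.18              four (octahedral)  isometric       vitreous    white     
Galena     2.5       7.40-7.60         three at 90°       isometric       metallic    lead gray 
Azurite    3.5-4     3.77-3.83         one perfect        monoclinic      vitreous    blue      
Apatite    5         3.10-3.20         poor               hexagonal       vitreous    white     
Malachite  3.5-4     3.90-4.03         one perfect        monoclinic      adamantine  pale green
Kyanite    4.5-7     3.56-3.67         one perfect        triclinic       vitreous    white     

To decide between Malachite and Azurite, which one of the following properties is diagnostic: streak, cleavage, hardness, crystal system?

streak

Streak: Malachite pale green, Azurite blue — different.
Cleavage: both one perfect — same for both.
Hardness: both 3.5-4 — same for both.
Crystal system: both monoclinic — same for both.
Streak is the diagnostic property here.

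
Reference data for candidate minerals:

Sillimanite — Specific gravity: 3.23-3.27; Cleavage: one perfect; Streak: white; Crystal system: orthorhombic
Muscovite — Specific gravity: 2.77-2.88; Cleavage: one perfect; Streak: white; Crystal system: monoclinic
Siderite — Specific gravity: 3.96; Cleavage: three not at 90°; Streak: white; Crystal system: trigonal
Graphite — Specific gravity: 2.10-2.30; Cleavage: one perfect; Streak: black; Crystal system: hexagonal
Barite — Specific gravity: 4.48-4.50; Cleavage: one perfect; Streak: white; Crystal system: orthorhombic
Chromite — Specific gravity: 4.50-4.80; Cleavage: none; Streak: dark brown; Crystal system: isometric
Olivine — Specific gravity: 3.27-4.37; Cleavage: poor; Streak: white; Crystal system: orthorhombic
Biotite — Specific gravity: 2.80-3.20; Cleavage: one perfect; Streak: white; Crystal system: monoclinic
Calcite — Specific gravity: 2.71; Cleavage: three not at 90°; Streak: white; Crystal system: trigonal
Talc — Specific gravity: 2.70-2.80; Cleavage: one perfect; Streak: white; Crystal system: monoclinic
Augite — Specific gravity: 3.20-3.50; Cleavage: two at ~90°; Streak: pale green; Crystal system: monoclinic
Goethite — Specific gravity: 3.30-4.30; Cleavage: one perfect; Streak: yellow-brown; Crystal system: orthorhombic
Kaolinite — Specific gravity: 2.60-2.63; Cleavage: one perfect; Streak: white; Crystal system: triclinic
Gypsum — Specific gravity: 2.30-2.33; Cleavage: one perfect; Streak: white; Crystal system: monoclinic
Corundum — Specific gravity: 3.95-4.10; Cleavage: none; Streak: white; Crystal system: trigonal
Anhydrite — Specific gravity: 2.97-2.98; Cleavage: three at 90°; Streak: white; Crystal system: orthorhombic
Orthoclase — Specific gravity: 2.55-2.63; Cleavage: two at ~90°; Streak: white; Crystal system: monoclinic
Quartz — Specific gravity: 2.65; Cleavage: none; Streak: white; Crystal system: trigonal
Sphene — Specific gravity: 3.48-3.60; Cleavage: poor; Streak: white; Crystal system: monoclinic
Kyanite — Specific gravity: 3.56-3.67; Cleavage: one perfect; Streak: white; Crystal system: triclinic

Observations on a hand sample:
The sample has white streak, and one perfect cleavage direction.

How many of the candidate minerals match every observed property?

White streak is inconsistent with Graphite, Chromite, Augite, Goethite.
One perfect cleavage direction: narrows the field to Sillimanite, Muscovite, Barite, Biotite, Talc, Kaolinite, Gypsum, Kyanite.
Consistent with every observation: Barite, Biotite, Gypsum, Kaolinite, Kyanite, Muscovite, Sillimanite, Talc.
That is 8 minerals.

8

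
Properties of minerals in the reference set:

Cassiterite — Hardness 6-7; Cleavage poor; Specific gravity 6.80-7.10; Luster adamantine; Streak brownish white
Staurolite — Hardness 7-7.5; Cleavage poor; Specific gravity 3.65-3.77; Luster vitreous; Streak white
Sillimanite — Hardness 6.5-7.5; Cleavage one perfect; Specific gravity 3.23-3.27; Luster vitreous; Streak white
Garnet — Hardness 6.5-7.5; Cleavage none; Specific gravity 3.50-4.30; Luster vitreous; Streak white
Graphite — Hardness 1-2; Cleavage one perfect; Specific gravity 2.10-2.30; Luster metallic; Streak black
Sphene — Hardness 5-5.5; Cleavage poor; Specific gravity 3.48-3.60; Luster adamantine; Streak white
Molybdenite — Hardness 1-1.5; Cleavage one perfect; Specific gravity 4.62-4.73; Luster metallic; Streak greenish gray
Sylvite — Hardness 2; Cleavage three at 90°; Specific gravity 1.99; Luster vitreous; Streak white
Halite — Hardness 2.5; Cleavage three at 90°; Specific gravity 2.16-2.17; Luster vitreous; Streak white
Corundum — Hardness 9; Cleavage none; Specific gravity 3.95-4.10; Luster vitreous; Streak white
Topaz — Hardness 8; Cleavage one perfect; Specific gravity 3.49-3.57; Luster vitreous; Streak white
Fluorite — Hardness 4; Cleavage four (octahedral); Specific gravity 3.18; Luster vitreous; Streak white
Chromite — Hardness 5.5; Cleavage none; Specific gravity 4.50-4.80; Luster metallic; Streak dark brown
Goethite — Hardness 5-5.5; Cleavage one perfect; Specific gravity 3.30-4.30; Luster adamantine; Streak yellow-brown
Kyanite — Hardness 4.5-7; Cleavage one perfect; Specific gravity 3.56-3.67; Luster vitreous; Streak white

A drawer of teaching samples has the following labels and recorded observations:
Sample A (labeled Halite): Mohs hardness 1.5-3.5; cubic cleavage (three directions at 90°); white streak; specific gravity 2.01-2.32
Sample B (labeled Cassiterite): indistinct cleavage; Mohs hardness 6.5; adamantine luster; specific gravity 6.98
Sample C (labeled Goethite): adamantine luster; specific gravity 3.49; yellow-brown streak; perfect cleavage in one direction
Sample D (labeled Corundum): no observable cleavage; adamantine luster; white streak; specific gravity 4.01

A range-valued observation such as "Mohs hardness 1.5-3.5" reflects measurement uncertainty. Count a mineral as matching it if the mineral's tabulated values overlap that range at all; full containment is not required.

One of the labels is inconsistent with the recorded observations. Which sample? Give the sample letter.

D

Sample A: nothing contradicts Halite.
Sample B: nothing contradicts Cassiterite.
Sample C: nothing contradicts Goethite.
Sample D: Corundum has vitreous luster, but the record shows adamantine luster — this label is wrong.
The mislabeled specimen is D.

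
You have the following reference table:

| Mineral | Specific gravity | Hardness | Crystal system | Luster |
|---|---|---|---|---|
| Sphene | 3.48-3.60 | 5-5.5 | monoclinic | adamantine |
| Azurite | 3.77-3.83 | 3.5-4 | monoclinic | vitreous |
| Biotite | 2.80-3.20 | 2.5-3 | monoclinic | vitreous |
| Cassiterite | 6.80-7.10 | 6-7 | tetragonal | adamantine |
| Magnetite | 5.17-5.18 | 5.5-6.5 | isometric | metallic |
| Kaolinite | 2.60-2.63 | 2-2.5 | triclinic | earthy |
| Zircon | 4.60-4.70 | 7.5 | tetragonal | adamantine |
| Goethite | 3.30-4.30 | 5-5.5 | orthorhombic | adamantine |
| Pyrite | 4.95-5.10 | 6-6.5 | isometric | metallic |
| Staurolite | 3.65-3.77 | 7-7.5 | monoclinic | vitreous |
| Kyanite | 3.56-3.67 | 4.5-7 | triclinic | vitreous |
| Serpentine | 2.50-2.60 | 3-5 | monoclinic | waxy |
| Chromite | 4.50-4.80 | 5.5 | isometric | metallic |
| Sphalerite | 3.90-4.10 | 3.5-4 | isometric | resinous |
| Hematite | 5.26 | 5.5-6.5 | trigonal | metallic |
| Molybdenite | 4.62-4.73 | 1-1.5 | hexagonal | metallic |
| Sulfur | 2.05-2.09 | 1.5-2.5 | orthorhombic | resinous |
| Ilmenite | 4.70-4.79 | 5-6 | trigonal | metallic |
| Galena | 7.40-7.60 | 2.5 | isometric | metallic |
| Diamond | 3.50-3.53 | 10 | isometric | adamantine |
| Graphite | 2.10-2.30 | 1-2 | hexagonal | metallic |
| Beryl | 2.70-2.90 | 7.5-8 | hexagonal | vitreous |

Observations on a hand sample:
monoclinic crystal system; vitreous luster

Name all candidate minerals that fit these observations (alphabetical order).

Monoclinic crystal system: narrows the field to Sphene, Azurite, Biotite, Staurolite, Serpentine.
Vitreous luster excludes Sphene, Serpentine.
Remaining candidates: Azurite, Biotite, Staurolite.

Azurite, Biotite, Staurolite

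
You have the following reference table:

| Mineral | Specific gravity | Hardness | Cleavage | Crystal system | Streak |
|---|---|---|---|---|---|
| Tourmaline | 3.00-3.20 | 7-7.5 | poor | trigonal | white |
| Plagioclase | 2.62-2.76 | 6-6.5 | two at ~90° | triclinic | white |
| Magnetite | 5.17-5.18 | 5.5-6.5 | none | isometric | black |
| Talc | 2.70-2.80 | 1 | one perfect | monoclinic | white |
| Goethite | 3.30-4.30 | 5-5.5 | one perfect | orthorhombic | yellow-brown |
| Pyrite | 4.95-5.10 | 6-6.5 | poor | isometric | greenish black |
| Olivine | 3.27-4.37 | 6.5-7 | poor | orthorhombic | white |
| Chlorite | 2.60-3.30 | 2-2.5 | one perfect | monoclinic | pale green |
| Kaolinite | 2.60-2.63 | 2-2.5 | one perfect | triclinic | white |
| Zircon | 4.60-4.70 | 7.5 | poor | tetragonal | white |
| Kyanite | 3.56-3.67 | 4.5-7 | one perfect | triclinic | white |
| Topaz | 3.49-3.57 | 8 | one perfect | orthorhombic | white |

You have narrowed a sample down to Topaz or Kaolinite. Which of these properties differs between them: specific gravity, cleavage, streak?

specific gravity

Specific gravity: Topaz 3.49-3.57, Kaolinite 2.60-2.63 — these differ.
Cleavage: both one perfect — identical.
Streak: both white — identical.
Of the listed properties, specific gravity is the one that separates them.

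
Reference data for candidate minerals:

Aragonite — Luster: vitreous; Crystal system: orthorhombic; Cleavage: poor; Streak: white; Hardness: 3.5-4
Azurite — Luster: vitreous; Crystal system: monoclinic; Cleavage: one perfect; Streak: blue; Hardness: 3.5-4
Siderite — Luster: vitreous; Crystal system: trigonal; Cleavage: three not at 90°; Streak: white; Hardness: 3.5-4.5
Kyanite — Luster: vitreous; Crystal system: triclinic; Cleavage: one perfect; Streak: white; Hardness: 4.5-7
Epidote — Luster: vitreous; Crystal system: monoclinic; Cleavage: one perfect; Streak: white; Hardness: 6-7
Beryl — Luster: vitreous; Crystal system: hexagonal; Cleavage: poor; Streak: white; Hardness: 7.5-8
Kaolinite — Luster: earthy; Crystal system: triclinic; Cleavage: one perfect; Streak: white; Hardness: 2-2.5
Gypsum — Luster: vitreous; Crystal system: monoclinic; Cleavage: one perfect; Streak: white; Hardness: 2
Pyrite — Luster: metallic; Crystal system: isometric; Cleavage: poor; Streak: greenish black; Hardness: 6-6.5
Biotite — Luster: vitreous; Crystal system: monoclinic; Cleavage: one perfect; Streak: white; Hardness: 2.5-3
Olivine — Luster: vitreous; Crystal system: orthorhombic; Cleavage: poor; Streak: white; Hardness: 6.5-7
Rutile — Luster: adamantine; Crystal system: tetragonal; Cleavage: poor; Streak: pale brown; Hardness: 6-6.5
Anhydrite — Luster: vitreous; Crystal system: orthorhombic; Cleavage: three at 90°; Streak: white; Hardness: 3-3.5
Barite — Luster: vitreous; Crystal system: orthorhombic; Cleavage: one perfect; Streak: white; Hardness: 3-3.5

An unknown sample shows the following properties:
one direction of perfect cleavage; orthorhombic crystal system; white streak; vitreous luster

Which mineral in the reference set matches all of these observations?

Barite

One direction of perfect cleavage — narrows the field to Azurite, Kyanite, Epidote, Kaolinite, Gypsum, Biotite, Barite.
Orthorhombic crystal system — leaves Barite.
White streak — no further eliminations.
Vitreous luster — consistent with all remaining minerals.
Only Barite satisfies all observations.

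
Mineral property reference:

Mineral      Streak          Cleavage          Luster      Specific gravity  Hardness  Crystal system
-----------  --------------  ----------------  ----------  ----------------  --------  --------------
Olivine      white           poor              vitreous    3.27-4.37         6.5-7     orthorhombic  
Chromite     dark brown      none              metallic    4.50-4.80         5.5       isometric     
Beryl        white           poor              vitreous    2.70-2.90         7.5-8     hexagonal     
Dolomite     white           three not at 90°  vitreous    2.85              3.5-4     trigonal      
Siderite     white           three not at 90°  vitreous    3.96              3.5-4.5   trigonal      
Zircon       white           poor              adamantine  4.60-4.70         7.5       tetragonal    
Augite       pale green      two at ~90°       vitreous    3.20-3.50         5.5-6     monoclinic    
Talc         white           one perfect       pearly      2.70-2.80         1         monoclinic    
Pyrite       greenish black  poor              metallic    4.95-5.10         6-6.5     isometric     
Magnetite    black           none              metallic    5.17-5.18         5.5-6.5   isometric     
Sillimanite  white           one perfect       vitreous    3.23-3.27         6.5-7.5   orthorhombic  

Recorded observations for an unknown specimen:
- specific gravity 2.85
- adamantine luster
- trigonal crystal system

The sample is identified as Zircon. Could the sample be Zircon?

Specific gravity 2.85 — Zircon has SG 4.60-4.70; a mismatch.
Adamantine luster — consistent with Zircon (adamantine luster).
Trigonal crystal system — Zircon has tetragonal system; a mismatch.
2 of the observed properties are inconsistent with Zircon.

No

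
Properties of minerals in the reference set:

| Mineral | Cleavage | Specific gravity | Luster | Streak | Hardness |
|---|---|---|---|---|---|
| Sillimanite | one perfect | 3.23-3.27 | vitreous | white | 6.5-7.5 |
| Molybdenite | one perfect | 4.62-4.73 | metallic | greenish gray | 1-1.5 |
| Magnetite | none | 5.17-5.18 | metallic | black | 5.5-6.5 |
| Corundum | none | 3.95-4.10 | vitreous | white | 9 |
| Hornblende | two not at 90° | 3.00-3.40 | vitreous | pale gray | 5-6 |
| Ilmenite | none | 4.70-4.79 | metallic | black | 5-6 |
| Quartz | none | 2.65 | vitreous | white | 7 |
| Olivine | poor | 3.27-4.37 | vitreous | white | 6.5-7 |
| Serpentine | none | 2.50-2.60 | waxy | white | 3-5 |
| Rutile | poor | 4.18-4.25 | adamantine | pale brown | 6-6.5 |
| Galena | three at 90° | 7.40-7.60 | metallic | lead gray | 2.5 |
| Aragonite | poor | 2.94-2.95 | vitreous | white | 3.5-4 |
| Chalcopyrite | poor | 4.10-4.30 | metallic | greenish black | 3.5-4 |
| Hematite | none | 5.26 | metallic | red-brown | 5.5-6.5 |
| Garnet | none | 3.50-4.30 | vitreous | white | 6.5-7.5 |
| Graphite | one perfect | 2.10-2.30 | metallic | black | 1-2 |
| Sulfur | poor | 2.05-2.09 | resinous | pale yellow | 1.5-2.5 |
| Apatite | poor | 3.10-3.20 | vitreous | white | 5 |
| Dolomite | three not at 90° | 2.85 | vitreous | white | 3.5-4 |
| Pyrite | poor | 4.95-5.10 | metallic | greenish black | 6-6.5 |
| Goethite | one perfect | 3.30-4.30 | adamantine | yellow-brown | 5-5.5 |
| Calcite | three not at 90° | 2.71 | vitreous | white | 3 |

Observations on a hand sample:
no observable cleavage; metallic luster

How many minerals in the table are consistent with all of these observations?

3

No observable cleavage — leaves Magnetite, Corundum, Ilmenite, Quartz, Serpentine, Hematite, Garnet.
Metallic luster — Magnetite, Ilmenite, Hematite remain.
The minerals that satisfy all observations are Hematite, Ilmenite, Magnetite.
That is 3 minerals.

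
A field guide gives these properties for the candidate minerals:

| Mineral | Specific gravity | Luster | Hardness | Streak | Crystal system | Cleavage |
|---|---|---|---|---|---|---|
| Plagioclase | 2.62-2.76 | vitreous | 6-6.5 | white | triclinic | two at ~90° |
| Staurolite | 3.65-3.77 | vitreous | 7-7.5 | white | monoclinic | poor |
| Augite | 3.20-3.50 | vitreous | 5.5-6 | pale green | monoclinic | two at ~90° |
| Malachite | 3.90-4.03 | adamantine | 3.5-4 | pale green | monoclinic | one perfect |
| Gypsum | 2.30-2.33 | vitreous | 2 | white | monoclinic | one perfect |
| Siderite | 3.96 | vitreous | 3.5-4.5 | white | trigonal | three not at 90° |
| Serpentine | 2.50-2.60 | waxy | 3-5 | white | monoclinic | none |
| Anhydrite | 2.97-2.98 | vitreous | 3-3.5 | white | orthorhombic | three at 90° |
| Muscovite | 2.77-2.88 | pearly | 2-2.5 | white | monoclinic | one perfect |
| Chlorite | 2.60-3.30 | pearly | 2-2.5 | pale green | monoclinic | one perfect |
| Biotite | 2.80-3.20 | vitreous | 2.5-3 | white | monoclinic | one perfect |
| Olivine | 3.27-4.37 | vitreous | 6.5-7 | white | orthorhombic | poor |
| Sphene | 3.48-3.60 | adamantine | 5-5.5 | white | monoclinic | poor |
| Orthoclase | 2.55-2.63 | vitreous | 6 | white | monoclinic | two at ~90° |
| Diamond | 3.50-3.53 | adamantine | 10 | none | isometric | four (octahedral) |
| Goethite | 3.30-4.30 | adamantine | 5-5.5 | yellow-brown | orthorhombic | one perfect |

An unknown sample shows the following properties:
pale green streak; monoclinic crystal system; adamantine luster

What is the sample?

Pale green streak: only Augite, Malachite, Chlorite remain.
Monoclinic crystal system: all remaining candidates fit.
Adamantine luster: narrows the field to Malachite.
Malachite is the sole remaining match.

Malachite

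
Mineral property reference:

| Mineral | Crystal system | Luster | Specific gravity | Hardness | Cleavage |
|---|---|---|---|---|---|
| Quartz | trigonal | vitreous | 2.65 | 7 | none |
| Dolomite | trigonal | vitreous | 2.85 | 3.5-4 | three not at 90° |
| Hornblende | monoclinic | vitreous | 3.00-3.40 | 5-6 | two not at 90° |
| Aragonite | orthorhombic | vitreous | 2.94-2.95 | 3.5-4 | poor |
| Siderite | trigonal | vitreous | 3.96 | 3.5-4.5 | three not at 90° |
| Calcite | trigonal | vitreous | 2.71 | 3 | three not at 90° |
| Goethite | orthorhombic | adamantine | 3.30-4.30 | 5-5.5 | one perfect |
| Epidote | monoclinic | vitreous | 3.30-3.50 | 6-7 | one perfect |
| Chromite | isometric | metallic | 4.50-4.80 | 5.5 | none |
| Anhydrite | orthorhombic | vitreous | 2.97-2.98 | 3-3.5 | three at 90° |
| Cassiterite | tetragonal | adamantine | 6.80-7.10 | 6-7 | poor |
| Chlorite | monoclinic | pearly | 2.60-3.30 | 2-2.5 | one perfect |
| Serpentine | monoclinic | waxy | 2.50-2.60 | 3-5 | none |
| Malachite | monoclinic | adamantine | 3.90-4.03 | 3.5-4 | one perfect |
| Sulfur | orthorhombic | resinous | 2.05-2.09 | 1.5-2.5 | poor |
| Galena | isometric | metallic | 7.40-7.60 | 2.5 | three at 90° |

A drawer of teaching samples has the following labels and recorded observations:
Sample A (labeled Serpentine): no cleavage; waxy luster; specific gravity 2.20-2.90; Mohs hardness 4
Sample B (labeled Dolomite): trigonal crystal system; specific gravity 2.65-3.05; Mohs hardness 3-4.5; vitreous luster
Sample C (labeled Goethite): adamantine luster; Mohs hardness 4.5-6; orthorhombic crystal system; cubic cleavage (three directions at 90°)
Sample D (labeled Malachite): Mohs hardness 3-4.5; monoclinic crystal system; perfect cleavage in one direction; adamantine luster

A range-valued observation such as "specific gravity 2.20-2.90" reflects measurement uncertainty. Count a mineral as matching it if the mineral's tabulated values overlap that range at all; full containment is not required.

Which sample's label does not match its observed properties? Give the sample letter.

C

Sample A: all recorded properties match Serpentine.
Sample B: all recorded properties match Dolomite.
Sample C: cubic cleavage (three directions at 90°) is outside the reference for Goethite (cleavage one perfect) — mislabeled.
Sample D: all recorded properties match Malachite.
The mislabeled specimen is C.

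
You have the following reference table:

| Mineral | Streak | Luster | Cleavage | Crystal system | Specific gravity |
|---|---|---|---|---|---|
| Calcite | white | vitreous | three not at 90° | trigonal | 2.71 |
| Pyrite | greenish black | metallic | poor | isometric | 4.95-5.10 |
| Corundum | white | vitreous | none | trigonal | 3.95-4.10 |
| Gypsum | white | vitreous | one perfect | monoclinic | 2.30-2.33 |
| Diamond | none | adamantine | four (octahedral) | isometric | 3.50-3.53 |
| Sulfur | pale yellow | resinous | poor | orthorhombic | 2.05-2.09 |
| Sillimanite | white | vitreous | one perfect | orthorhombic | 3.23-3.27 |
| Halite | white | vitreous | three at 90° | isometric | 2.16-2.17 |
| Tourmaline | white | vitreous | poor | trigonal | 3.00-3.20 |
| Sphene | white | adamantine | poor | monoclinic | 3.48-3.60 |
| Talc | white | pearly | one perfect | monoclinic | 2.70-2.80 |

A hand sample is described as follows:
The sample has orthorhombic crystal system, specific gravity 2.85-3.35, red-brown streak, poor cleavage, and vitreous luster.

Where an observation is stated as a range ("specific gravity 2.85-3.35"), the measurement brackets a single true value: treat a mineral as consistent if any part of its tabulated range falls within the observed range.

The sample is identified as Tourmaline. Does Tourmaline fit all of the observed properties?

No

Orthorhombic crystal system — Tourmaline has trigonal system; which does not match.
Specific gravity 2.85-3.35 — fits Tourmaline (SG 3.00-3.20).
Red-brown streak — Tourmaline has white streak; which does not match.
Poor cleavage — fits Tourmaline (cleavage poor).
Vitreous luster — fits Tourmaline (vitreous luster).
2 of the observed properties are inconsistent with Tourmaline.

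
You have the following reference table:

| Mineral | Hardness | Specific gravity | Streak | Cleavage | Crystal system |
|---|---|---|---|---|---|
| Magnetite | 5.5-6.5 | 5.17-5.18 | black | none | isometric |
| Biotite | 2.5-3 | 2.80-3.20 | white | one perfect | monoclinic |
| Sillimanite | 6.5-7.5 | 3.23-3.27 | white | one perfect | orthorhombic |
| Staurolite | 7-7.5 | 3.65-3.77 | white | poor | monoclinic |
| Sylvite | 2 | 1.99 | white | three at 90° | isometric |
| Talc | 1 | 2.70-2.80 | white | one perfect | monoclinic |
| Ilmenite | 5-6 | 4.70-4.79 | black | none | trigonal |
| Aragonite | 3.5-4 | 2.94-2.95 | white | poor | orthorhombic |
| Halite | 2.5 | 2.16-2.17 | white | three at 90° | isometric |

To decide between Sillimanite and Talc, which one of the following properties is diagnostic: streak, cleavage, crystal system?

crystal system

Streak: both white — same for both.
Cleavage: both one perfect — same for both.
Crystal system: Sillimanite orthorhombic, Talc monoclinic — distinct.
Crystal system is the diagnostic property here.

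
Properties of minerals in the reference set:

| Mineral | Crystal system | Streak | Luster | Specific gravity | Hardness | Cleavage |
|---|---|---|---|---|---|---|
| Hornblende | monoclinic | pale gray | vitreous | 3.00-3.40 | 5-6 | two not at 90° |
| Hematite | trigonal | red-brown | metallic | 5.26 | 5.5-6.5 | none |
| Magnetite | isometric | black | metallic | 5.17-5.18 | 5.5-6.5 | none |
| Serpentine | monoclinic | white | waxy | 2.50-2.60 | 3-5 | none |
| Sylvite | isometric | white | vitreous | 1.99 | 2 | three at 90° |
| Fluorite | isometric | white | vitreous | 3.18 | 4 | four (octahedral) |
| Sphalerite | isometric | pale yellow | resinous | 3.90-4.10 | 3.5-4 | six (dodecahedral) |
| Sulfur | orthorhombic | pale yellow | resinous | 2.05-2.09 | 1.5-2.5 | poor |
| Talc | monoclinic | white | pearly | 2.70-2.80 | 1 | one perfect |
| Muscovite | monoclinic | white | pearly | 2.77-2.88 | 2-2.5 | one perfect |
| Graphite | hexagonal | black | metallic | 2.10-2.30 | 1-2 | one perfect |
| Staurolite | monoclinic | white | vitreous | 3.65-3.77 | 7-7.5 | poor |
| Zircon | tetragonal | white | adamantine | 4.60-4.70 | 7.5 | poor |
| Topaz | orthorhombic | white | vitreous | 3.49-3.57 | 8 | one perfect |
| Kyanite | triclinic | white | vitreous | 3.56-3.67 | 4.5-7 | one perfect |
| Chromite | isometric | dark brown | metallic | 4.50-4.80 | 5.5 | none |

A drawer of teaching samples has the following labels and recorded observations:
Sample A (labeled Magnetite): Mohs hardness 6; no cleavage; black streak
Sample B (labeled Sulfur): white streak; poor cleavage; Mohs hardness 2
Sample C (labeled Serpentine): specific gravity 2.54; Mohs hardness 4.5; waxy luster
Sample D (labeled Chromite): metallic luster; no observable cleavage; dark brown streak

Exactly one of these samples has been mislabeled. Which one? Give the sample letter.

Sample A: every observation is compatible with the reference values for Magnetite.
Sample B: Sulfur has pale yellow streak, but the record shows white streak — this label is wrong.
Sample C: every observation is compatible with the reference values for Serpentine.
Sample D: every observation is compatible with the reference values for Chromite.
Sample B is the mislabeled one.

B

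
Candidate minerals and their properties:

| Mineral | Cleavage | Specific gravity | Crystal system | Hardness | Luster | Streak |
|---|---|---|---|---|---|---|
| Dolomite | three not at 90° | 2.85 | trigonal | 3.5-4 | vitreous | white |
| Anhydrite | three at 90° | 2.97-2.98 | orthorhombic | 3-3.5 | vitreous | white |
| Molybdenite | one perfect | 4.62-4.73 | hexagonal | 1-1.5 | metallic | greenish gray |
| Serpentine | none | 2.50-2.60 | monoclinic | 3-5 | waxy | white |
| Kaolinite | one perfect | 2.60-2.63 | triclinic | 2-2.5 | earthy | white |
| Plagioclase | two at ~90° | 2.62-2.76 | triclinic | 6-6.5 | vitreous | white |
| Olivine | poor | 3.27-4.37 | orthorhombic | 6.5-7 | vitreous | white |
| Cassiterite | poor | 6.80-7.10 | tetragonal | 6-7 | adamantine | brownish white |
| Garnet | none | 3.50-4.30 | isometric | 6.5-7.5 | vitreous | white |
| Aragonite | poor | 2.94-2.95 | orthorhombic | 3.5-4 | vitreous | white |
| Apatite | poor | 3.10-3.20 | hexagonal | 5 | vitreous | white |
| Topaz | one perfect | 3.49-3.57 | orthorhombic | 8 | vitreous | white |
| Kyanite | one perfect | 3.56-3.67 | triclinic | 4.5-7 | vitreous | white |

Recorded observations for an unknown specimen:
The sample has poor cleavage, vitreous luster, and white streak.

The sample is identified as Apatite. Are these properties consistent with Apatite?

Poor cleavage — fits Apatite (cleavage poor).
Vitreous luster — fits Apatite (vitreous luster).
White streak — fits Apatite (white streak).
Every observed property is compatible with the reference values for Apatite.

Yes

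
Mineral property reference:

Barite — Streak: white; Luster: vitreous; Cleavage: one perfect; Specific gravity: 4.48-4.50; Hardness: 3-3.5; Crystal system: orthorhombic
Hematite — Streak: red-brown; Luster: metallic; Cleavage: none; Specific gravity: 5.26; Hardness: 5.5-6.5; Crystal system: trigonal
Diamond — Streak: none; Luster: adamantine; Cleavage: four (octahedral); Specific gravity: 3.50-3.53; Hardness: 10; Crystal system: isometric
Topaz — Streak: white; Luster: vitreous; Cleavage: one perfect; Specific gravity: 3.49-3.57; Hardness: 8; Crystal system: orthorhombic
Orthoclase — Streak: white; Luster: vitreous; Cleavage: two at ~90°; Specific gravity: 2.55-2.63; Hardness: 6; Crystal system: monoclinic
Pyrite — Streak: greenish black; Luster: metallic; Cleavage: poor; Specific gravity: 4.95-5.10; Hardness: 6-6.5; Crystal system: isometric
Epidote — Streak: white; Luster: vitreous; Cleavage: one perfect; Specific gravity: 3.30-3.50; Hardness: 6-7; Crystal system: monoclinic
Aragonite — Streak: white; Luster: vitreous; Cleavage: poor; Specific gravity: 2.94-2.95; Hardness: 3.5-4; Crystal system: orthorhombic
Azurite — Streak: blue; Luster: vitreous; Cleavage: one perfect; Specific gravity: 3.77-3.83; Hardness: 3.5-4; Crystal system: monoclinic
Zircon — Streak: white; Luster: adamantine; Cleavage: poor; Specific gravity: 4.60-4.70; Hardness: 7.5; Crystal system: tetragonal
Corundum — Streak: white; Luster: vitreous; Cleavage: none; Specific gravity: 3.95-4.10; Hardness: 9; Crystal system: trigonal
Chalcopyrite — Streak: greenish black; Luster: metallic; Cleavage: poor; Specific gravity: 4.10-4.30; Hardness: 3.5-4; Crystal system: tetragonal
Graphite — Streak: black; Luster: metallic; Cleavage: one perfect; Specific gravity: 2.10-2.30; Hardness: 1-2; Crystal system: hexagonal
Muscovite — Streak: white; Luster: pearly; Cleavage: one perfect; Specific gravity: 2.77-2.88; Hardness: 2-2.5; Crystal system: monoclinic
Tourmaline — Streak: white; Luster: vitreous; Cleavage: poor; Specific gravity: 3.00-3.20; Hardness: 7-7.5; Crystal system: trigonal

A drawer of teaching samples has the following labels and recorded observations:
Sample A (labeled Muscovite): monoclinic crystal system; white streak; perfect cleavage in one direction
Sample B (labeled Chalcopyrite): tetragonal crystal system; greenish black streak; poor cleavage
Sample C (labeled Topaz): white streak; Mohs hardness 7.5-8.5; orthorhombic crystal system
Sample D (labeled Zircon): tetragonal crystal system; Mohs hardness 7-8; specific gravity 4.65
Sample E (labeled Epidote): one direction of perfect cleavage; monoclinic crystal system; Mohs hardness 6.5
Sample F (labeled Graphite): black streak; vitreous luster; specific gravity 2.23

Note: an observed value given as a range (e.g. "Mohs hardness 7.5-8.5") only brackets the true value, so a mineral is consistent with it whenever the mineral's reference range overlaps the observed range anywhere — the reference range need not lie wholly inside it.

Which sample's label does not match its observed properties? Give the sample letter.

F

Sample A: observations are consistent with Muscovite.
Sample B: observations are consistent with Chalcopyrite.
Sample C: observations are consistent with Topaz.
Sample D: observations are consistent with Zircon.
Sample E: observations are consistent with Epidote.
Sample F: vitreous luster is outside the reference for Graphite (metallic luster) — mislabeled.
Sample F is the mislabeled one.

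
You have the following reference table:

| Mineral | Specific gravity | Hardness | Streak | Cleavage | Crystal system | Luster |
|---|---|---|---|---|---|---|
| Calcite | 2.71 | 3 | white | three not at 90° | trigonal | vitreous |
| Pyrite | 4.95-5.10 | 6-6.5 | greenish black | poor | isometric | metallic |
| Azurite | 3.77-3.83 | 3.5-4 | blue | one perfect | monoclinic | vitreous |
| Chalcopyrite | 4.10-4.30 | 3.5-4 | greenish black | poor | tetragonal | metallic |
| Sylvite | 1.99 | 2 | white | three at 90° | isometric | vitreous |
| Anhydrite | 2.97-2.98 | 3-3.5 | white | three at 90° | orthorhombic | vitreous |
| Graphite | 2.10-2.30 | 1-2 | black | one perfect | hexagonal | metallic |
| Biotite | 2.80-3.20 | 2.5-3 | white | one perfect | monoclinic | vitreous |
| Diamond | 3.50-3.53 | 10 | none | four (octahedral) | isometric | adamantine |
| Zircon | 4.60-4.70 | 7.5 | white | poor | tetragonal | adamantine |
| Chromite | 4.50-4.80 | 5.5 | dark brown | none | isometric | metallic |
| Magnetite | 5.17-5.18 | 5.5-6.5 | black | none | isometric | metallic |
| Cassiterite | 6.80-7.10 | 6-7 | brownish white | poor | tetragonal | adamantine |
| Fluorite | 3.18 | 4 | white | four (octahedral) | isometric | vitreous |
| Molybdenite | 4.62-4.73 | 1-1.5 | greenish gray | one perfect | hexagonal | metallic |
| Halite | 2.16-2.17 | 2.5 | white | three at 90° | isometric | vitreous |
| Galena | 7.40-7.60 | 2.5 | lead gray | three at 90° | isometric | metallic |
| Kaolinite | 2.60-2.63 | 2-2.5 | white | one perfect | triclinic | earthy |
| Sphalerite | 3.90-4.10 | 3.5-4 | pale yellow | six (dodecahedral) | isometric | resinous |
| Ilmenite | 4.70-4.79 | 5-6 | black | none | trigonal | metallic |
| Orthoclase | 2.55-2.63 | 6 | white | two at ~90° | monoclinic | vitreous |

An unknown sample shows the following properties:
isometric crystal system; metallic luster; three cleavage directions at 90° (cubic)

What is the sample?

Isometric crystal system — narrows the field to Pyrite, Sylvite, Diamond, Chromite, Magnetite, Fluorite, Halite, Galena, Sphalerite.
Metallic luster — narrows the field to Pyrite, Chromite, Magnetite, Galena.
Three cleavage directions at 90° (cubic) — narrows the field to Galena.
Only Galena satisfies all observations.

Galena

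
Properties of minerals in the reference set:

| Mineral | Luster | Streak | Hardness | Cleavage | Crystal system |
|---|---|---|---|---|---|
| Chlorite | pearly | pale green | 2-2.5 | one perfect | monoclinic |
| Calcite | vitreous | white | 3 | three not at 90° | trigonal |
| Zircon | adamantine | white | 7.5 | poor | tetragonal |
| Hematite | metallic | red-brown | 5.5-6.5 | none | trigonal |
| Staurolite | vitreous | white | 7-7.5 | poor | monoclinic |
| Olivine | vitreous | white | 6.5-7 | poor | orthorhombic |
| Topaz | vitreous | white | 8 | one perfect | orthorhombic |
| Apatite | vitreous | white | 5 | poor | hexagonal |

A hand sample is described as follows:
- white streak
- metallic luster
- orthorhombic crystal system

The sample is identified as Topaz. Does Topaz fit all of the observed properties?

White streak — fits Topaz (white streak).
Metallic luster — Topaz has vitreous luster; inconsistent.
Orthorhombic crystal system — fits Topaz (orthorhombic system).
Topaz is excluded by the luster.

Inconsistent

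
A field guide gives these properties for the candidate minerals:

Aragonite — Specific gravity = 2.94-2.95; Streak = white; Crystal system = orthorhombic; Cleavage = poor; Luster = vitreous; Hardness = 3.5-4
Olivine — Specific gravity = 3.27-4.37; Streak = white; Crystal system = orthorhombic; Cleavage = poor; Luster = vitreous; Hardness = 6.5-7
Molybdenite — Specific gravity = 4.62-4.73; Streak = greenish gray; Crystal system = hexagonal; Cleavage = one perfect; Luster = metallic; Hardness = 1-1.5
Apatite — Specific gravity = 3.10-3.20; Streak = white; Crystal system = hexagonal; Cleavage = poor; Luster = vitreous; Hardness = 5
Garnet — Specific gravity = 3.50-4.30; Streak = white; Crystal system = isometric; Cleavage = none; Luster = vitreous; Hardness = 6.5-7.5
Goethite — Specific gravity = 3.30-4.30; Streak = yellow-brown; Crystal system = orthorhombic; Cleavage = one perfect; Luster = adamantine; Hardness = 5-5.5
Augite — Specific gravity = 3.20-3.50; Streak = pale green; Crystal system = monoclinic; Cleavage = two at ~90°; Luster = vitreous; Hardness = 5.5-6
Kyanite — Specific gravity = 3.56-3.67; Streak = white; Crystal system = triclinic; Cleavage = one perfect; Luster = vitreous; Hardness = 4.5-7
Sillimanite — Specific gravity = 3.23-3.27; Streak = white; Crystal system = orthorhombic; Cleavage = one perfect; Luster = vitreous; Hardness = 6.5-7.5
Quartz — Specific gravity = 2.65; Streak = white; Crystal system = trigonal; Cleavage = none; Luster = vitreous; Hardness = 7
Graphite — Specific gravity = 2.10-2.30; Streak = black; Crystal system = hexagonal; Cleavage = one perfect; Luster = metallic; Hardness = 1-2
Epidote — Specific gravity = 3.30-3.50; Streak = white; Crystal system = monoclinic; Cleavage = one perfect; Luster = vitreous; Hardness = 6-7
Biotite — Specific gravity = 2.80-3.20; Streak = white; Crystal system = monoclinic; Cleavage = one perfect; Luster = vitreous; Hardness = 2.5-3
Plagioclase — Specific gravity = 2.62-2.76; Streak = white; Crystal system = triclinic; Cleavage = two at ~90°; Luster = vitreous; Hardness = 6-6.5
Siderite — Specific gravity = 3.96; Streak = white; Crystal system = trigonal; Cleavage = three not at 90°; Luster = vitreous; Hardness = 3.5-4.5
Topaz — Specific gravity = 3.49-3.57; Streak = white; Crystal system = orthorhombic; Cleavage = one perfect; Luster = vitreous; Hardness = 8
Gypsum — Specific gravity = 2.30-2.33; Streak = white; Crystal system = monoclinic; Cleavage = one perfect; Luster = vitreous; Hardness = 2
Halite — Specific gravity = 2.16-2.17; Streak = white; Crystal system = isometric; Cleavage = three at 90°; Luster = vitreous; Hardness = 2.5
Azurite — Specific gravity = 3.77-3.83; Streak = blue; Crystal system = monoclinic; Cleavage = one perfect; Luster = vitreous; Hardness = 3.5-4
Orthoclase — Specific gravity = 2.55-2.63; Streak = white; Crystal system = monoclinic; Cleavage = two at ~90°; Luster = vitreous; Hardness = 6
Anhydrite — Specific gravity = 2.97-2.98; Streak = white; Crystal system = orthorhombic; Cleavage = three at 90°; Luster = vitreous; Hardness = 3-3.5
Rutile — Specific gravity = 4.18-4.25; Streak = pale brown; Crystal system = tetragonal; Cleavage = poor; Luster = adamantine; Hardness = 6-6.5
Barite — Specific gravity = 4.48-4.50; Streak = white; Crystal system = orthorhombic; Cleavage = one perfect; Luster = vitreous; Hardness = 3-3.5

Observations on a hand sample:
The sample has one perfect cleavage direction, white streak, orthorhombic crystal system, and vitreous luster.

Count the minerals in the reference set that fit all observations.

3

One perfect cleavage direction — narrows the field to Molybdenite, Goethite, Kyanite, Sillimanite, Graphite, Epidote, Biotite, Topaz, Gypsum, Azurite, Barite.
White streak is inconsistent with Molybdenite, Goethite, Graphite, Azurite.
Orthorhombic crystal system — leaves Sillimanite, Topaz, Barite.
Vitreous luster — no further eliminations.
The minerals that satisfy all observations are Barite, Sillimanite, Topaz.
That is 3 minerals.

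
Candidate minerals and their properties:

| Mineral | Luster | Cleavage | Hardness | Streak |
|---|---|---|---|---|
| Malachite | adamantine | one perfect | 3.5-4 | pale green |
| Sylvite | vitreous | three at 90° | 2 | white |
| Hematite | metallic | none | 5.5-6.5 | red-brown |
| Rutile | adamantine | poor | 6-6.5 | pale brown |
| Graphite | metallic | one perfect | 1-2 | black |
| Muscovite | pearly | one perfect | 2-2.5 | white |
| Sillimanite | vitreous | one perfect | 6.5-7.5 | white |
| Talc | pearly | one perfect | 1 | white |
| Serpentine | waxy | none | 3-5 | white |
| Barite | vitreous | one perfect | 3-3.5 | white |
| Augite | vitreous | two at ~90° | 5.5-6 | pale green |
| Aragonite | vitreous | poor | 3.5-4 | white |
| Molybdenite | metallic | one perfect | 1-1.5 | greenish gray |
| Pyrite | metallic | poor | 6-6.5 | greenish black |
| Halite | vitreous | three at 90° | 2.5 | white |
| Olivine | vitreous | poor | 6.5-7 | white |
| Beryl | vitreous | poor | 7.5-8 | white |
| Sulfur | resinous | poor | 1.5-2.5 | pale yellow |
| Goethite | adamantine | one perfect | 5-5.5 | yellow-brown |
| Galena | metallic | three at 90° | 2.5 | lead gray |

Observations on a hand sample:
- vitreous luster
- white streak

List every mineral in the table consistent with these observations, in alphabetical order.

Aragonite, Barite, Beryl, Halite, Olivine, Sillimanite, Sylvite

Vitreous luster: narrows the field to Sylvite, Sillimanite, Barite, Augite, Aragonite, Halite, Olivine, Beryl.
White streak is inconsistent with Augite.
Remaining candidates: Aragonite, Barite, Beryl, Halite, Olivine, Sillimanite, Sylvite.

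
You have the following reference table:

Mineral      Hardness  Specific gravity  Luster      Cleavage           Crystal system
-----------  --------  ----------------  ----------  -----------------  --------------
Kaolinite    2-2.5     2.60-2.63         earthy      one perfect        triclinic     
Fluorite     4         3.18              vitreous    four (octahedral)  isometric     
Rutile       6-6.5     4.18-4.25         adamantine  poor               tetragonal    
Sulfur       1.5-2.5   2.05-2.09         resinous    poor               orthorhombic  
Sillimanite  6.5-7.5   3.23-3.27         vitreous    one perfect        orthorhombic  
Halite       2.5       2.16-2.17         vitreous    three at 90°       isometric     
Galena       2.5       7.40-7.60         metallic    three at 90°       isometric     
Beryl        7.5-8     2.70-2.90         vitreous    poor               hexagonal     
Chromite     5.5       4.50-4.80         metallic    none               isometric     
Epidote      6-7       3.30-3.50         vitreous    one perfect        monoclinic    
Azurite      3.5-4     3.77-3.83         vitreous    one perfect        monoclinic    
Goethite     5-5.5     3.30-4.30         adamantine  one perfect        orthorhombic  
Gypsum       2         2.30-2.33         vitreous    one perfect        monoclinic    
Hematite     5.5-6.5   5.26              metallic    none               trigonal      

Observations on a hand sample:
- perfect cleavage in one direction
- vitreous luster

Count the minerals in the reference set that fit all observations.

4

Perfect cleavage in one direction — narrows the field to Kaolinite, Sillimanite, Epidote, Azurite, Goethite, Gypsum.
Vitreous luster eliminates Kaolinite, Goethite.
Remaining candidates: Azurite, Epidote, Gypsum, Sillimanite.
That is 4 minerals.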